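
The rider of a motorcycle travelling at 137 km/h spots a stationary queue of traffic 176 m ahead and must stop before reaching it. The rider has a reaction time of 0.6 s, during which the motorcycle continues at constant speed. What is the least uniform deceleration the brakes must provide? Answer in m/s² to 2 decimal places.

137 km/h ÷ 3.6 = 38.0556 m/s.
Distance covered during reaction = 38.0556 × 0.6 = 22.833 m.
Distance available for braking: 176 − 22.833 = 153.167 m.
v² = 2a·d ⇒ a = v²/(2d) = 38.0556² / (2 × 153.167) = 1448.229 / 306.334 = 4.7276 m/s².

Required deceleration ≈ 4.73 m/s²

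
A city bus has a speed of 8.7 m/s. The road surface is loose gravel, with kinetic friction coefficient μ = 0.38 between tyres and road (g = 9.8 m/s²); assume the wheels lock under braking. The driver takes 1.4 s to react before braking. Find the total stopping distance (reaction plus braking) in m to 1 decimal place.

Total stopping distance ≈ 22.3 m

a = μg = 0.38 × 9.8 = 3.724 m/s².
Reaction distance = v·t_r = 8.7000 × 1.4 = 12.180 m.
Braking distance = v²/(2a) = 8.7000² / (2 × 3.724) = 75.690 / 7.448 = 10.162 m.
Total = 12.180 + 10.162 = 22.342 m.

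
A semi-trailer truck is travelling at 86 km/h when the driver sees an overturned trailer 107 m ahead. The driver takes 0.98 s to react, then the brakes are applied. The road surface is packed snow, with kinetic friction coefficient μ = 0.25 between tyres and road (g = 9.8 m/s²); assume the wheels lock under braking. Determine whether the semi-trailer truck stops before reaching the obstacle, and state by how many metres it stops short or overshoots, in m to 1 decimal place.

No — it overshoots by 32.9 m

86 km/h ÷ 3.6 = 23.8889 m/s.
a = μg = 0.25 × 9.8 = 2.450 m/s².
Reaction distance = 23.8889 × 0.98 = 23.411 m.
Braking distance = v²/(2a) = 570.680 / 4.900 = 116.465 m.
Total stopping distance = 23.411 + 116.465 = 139.876 m, vs 107 m available — it cannot stop in time and overshoots by 139.876 − 107 = 32.876 m.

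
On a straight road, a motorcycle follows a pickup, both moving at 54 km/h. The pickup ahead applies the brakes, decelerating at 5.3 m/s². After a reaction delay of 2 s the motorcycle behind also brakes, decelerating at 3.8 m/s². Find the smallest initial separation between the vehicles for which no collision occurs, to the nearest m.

Minimum gap ≈ 38 m

54 km/h ÷ 3.6 = 15.0000 m/s.
Leader travels v²/(2a_L) = 225.000 / 10.600 = 21.226 m before stopping.
Follower covers v·t_r = 15.0000 × 2 = 30.000 m while reacting, then v²/(2a_F) = 225.000 / 7.600 = 29.605 m while braking, for a total of 30.000 + 29.605 = 59.605 m.
Since a_F ≤ a_L and the follower starts braking later, the follower is never slower than the leader, so the closest approach is when both have stopped.
Minimum gap = 59.605 − 21.226 = 38.379 m.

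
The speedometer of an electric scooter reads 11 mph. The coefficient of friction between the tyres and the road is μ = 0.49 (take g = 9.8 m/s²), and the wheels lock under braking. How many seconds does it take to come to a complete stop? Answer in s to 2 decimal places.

11 mph × 0.44704 = 4.9174 m/s.
a = μg = 0.49 × 9.8 = 4.802 m/s².
Braking time = v/a = 4.9174 / 4.802 = 1.024 s.

Braking time ≈ 1.02 s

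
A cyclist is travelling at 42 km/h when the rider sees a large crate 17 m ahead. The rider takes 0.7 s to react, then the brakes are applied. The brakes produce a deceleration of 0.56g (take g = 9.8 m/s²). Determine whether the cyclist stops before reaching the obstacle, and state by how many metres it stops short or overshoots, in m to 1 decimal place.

No — it overshoots by 3.6 m

42 km/h ÷ 3.6 = 11.6667 m/s.
a = 0.56 × 9.8 = 5.488 m/s².
Reaction distance = 11.6667 × 0.7 = 8.167 m.
Braking distance = v²/(2a) = 136.112 / 10.976 = 12.401 m.
Total stopping distance = 8.167 + 12.401 = 20.568 m, vs 17 m available — it cannot stop in time and overshoots by 20.568 − 17 = 3.568 m.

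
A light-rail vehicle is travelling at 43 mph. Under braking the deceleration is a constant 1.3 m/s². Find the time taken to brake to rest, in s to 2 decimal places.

Braking time ≈ 14.79 s

43 mph × 0.44704 = 19.2227 m/s.
Braking time = v/a = 19.2227 / 1.300 = 14.787 s.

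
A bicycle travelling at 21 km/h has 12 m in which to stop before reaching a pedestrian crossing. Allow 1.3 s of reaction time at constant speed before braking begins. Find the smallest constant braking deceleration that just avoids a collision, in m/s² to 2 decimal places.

Required deceleration ≈ 3.85 m/s²

21 km/h ÷ 3.6 = 5.8333 m/s.
Distance covered during reaction = 5.8333 × 1.3 = 7.583 m.
Distance available for braking: 12 − 7.583 = 4.417 m.
v² = 2a·d ⇒ a = v²/(2d) = 5.8333² / (2 × 4.417) = 34.027 / 8.834 = 3.8518 m/s².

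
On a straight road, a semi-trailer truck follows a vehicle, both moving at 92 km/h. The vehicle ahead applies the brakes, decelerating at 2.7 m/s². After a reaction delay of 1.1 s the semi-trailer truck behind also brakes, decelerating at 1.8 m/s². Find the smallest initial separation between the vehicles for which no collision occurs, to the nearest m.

Minimum gap ≈ 89 m

92 km/h ÷ 3.6 = 25.5556 m/s.
Leader travels v²/(2a_L) = 653.089 / 5.400 = 120.942 m before stopping.
Follower covers v·t_r = 25.5556 × 1.1 = 28.111 m while reacting, then v²/(2a_F) = 653.089 / 3.600 = 181.414 m while braking, for a total of 28.111 + 181.414 = 209.525 m.
Since a_F ≤ a_L and the follower starts braking later, the follower is never slower than the leader, so the closest approach is when both have stopped.
Minimum gap = 209.525 − 120.942 = 88.583 m.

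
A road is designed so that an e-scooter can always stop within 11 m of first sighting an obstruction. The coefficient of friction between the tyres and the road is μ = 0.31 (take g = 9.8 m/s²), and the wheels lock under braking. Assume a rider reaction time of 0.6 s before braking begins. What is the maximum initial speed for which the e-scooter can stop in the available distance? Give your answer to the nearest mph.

a = μg = 0.31 × 9.8 = 3.038 m/s².
Stopping distance: v·t_r + v²/(2a) = 11 with t_r = 0.6 s and a = 3.038 m/s².
So v² + 3.646 v − 66.84 = 0.
Positive root: v = −a·t_r + √((a·t_r)² + 2a·d) = −1.823 + √(3.323 + 66.84) = 6.5533 m/s.
6.5533 m/s ÷ 0.44704 = 14.659 mph.

Maximum speed ≈ 15 mph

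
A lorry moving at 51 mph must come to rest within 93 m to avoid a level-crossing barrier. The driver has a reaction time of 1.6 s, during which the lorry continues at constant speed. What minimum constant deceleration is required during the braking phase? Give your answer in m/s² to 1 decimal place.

Required deceleration ≈ 4.6 m/s²

51 mph × 0.44704 = 22.7990 m/s.
Distance covered during reaction = 22.7990 × 1.6 = 36.478 m.
Distance available for braking: 93 − 36.478 = 56.522 m.
v² = 2a·d ⇒ a = v²/(2d) = 22.7990² / (2 × 56.522) = 519.794 / 113.044 = 4.5982 m/s².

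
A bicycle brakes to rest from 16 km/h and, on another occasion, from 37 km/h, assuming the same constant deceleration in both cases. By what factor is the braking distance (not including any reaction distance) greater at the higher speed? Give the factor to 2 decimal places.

Factor ≈ 5.35

Braking distance d = v²/(2a), so with a fixed, d ∝ v².
Factor = (37/16)² = 2.3125² = 5.3477.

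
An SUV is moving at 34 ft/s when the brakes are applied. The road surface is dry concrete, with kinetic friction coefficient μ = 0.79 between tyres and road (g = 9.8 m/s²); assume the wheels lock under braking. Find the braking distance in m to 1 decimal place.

34 ft/s × 0.3048 = 10.3632 m/s.
a = μg = 0.79 × 9.8 = 7.742 m/s².
Braking distance = v²/(2a) = 10.3632² / (2 × 7.742) = 107.396 / 15.484 = 6.936 m.

Braking distance ≈ 6.9 m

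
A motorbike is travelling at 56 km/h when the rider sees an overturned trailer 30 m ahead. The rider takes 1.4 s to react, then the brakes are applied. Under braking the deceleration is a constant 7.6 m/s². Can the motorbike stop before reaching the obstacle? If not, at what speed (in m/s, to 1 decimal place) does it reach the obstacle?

No — it strikes the obstacle at 10.8 m/s

56 km/h ÷ 3.6 = 15.5556 m/s.
Reaction distance = 15.5556 × 1.4 = 21.778 m.
Braking distance needed to stop: v²/(2a) = 241.977 / 15.200 = 15.920 m, so total needed = 21.778 + 15.920 = 37.698 m > 30 m — it cannot stop.
Distance remaining when braking begins: 30 − 21.778 = 8.222 m.
v² = v₀² − 2a·d = 241.977 − 2 × 7.600 × 8.222 = 117.003 m²/s².
v = √117.003 = 10.817 m/s.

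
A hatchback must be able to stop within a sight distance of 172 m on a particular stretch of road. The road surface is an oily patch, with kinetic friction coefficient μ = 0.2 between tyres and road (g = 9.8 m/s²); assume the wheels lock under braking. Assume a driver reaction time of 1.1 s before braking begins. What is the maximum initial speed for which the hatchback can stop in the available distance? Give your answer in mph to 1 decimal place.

a = μg = 0.2 × 9.8 = 1.960 m/s².
Stopping distance: v·t_r + v²/(2a) = 172 with t_r = 1.1 s and a = 1.960 m/s².
So v² + 4.312 v − 674.24 = 0.
Positive root: v = −a·t_r + √((a·t_r)² + 2a·d) = −2.156 + √(4.648 + 674.24) = 23.8995 m/s.
23.8995 m/s ÷ 0.44704 = 53.462 mph.

Maximum speed ≈ 53.5 mph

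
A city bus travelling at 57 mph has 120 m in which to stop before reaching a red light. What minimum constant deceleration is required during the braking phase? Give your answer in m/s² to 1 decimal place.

57 mph × 0.44704 = 25.4813 m/s.
v² = 2a·d ⇒ a = v²/(2d) = 25.4813² / (2 × 120.000) = 649.297 / 240.000 = 2.7054 m/s².

Required deceleration ≈ 2.7 m/s²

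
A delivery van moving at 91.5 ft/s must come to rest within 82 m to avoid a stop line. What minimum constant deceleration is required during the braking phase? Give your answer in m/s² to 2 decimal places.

Required deceleration ≈ 4.74 m/s²

91.5 ft/s × 0.3048 = 27.8892 m/s.
v² = 2a·d ⇒ a = v²/(2d) = 27.8892² / (2 × 82.000) = 777.807 / 164.000 = 4.7427 m/s².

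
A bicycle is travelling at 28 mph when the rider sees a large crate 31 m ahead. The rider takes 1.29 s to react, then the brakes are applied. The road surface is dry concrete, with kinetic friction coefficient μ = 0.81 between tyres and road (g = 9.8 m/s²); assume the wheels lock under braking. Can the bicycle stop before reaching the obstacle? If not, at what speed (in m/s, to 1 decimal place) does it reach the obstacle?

Yes — it stops about 5.0 m short of the obstacle, so it never reaches it

28 mph × 0.44704 = 12.5171 m/s.
a = μg = 0.81 × 9.8 = 7.938 m/s².
Reaction distance = 12.5171 × 1.29 = 16.147 m.
Braking distance = v²/(2a) = 156.678 / 15.876 = 9.869 m.
Total stopping distance = 16.147 + 9.869 = 26.016 m, vs 31 m available — it stops with 31 − 26.016 = 4.984 m to spare.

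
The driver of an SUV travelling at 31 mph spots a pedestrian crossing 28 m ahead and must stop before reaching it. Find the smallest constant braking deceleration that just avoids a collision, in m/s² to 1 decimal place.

31 mph × 0.44704 = 13.8582 m/s.
v² = 2a·d ⇒ a = v²/(2d) = 13.8582² / (2 × 28.000) = 192.050 / 56.000 = 3.4295 m/s².

Required deceleration ≈ 3.4 m/s²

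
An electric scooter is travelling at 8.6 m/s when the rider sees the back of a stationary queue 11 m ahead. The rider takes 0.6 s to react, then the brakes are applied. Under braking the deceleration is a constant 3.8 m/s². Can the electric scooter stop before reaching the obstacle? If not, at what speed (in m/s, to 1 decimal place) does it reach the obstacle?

No — it strikes the obstacle at 5.4 m/s

Reaction distance = 8.6000 × 0.6 = 5.160 m.
Braking distance needed to stop: v²/(2a) = 73.960 / 7.600 = 9.732 m, so total needed = 5.160 + 9.732 = 14.892 m > 11 m — it cannot stop.
Distance remaining when braking begins: 11 − 5.160 = 5.840 m.
v² = v₀² − 2a·d = 73.960 − 2 × 3.800 × 5.840 = 29.576 m²/s².
v = √29.576 = 5.438 m/s.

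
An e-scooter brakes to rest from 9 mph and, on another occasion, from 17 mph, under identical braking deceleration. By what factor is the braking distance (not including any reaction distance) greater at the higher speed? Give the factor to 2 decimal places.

Braking distance d = v²/(2a), so with a fixed, d ∝ v².
Factor = (17/9)² = 1.8889² = 3.5679.

Factor ≈ 3.57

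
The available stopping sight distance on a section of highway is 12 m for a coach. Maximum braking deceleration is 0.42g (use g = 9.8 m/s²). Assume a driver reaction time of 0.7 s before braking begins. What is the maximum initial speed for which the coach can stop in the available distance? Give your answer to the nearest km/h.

a = 0.42 × 9.8 = 4.116 m/s².
Stopping distance: v·t_r + v²/(2a) = 12 with t_r = 0.7 s and a = 4.116 m/s².
So v² + 5.762 v − 98.78 = 0.
Positive root: v = −a·t_r + √((a·t_r)² + 2a·d) = −2.881 + √(8.300 + 98.78) = 7.4669 m/s.
7.4669 m/s × 3.6 = 26.881 km/h.

Maximum speed ≈ 27 km/h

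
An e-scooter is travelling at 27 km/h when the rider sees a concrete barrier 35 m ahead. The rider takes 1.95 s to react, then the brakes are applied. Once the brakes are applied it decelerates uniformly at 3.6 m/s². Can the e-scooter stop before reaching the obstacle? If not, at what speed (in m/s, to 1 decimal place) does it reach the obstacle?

27 km/h ÷ 3.6 = 7.5000 m/s.
Reaction distance = 7.5000 × 1.95 = 14.625 m.
Braking distance = v²/(2a) = 56.250 / 7.200 = 7.812 m.
Total stopping distance = 14.625 + 7.812 = 22.437 m, vs 35 m available — it stops with 35 − 22.437 = 12.563 m to spare.

Yes — it stops about 12.6 m short of the obstacle, so it never reaches it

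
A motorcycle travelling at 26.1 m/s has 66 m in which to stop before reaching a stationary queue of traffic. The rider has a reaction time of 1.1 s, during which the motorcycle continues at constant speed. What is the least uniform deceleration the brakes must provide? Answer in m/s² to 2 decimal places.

Distance covered during reaction = 26.1000 × 1.1 = 28.710 m.
Distance available for braking: 66 − 28.710 = 37.290 m.
v² = 2a·d ⇒ a = v²/(2d) = 26.1000² / (2 × 37.290) = 681.210 / 74.580 = 9.1340 m/s².

Required deceleration ≈ 9.13 m/s²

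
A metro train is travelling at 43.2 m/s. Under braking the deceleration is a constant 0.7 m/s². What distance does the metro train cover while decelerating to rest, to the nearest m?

Braking distance = v²/(2a) = 43.2000² / (2 × 0.700) = 1866.240 / 1.400 = 1333.029 m.

Braking distance ≈ 1333 m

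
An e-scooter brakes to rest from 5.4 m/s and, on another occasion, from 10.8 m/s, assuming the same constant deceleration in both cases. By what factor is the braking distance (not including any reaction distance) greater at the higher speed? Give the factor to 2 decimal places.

Factor ≈ 4.00

Braking distance d = v²/(2a), so with a fixed, d ∝ v².
Factor = (10.8/5.4)² = 2.0000² = 4.0000.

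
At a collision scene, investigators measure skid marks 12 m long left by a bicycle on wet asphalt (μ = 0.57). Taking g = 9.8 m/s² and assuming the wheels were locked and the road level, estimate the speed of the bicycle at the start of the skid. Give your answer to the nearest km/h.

Initial speed ≈ 42 km/h

Deceleration a = μg = 0.57 × 9.8 = 5.586 m/s².
v = √(2a·d) = √(2 × 5.586 × 12) = √134.064 = 11.5786 m/s.
= 11.5786 × 3.6 = 41.683 km/h.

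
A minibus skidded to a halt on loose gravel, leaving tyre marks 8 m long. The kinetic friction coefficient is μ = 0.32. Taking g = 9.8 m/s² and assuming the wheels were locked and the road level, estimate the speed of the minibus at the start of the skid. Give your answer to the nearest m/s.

Initial speed ≈ 7 m/s

Deceleration a = μg = 0.32 × 9.8 = 3.136 m/s².
v = √(2a·d) = √(2 × 3.136 × 8) = √50.176 = 7.0835 m/s.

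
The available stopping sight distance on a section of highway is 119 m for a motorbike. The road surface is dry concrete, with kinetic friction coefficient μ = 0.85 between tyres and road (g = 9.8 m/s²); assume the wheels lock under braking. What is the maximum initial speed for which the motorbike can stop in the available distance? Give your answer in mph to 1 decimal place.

a = μg = 0.85 × 9.8 = 8.330 m/s².
v²/(2a) = d ⇒ v = √(2 × 8.330 × 119) = √1982.54 = 44.5257 m/s.
44.5257 m/s ÷ 0.44704 = 99.601 mph.

Maximum speed ≈ 99.6 mph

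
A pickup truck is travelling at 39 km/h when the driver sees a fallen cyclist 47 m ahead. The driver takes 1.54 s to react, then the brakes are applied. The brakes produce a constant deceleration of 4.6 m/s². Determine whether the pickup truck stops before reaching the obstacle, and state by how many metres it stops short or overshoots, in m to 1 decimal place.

39 km/h ÷ 3.6 = 10.8333 m/s.
Reaction distance = 10.8333 × 1.54 = 16.683 m.
Braking distance = v²/(2a) = 117.360 / 9.200 = 12.757 m.
Total stopping distance = 16.683 + 12.757 = 29.440 m, vs 47 m available — it stops with 47 − 29.440 = 17.560 m to spare.

Yes — it stops 17.6 m short of the obstacle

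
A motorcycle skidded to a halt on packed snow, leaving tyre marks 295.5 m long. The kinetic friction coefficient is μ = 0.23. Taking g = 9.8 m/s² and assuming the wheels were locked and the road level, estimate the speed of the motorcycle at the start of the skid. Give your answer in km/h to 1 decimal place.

Initial speed ≈ 131.4 km/h

Deceleration a = μg = 0.23 × 9.8 = 2.254 m/s².
v = √(2a·d) = √(2 × 2.254 × 295.5) = √1332.114 = 36.4981 m/s.
= 36.4981 × 3.6 = 131.393 km/h.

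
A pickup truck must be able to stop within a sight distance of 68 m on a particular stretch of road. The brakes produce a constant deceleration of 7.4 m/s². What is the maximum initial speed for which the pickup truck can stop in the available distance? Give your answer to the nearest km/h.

Maximum speed ≈ 114 km/h

v²/(2a) = d ⇒ v = √(2 × 7.400 × 68) = √1006.40 = 31.7238 m/s.
31.7238 m/s × 3.6 = 114.206 km/h.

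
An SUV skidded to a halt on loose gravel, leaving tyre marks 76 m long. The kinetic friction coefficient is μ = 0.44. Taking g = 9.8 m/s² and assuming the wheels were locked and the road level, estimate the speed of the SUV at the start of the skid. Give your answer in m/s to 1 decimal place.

Initial speed ≈ 25.6 m/s

Deceleration a = μg = 0.44 × 9.8 = 4.312 m/s².
v = √(2a·d) = √(2 × 4.312 × 76) = √655.424 = 25.6012 m/s.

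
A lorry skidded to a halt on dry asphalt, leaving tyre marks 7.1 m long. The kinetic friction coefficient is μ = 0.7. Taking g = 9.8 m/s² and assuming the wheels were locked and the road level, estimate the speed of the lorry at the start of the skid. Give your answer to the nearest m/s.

Initial speed ≈ 10 m/s

Deceleration a = μg = 0.7 × 9.8 = 6.860 m/s².
v = √(2a·d) = √(2 × 6.860 × 7.1) = √97.412 = 9.8698 m/s.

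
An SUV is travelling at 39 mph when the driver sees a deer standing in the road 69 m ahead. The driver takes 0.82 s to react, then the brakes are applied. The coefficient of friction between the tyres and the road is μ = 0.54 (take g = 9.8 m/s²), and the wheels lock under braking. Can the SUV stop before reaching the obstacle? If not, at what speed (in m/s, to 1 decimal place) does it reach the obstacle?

Yes — it stops about 26.0 m short of the obstacle, so it never reaches it

39 mph × 0.44704 = 17.4346 m/s.
a = μg = 0.54 × 9.8 = 5.292 m/s².
Reaction distance = 17.4346 × 0.82 = 14.296 m.
Braking distance = v²/(2a) = 303.965 / 10.584 = 28.719 m.
Total stopping distance = 14.296 + 28.719 = 43.015 m, vs 69 m available — it stops with 69 − 43.015 = 25.985 m to spare.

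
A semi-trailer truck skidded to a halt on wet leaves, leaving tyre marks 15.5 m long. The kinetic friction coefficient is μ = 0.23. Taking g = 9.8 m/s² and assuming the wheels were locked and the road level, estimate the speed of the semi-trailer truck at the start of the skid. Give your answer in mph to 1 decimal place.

Deceleration a = μg = 0.23 × 9.8 = 2.254 m/s².
v = √(2a·d) = √(2 × 2.254 × 15.5) = √69.874 = 8.3591 m/s.
= 8.3591 ÷ 0.44704 = 18.699 mph.

Initial speed ≈ 18.7 mph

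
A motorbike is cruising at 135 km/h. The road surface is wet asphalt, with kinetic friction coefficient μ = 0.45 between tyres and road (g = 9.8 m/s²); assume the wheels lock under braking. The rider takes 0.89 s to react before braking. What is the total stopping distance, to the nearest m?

Total stopping distance ≈ 193 m

135 km/h ÷ 3.6 = 37.5000 m/s.
a = μg = 0.45 × 9.8 = 4.410 m/s².
Reaction distance = v·t_r = 37.5000 × 0.89 = 33.375 m.
Braking distance = v²/(2a) = 37.5000² / (2 × 4.410) = 1406.250 / 8.820 = 159.439 m.
Total = 33.375 + 159.439 = 192.814 m.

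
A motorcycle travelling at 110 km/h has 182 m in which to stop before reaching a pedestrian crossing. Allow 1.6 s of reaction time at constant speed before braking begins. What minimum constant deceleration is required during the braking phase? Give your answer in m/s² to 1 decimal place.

Required deceleration ≈ 3.5 m/s²

110 km/h ÷ 3.6 = 30.5556 m/s.
Distance covered during reaction = 30.5556 × 1.6 = 48.889 m.
Distance available for braking: 182 − 48.889 = 133.111 m.
v² = 2a·d ⇒ a = v²/(2d) = 30.5556² / (2 × 133.111) = 933.645 / 266.222 = 3.5070 m/s².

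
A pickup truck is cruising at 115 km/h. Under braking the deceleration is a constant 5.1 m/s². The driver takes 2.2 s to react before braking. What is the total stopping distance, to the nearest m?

Total stopping distance ≈ 170 m

115 km/h ÷ 3.6 = 31.9444 m/s.
Reaction distance = v·t_r = 31.9444 × 2.2 = 70.278 m.
Braking distance = v²/(2a) = 31.9444² / (2 × 5.100) = 1020.445 / 10.200 = 100.044 m.
Total = 70.278 + 100.044 = 170.322 m.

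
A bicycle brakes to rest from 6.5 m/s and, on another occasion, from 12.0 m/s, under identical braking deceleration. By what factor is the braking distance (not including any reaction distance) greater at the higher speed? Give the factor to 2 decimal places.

Factor ≈ 3.41

Braking distance d = v²/(2a), so with a fixed, d ∝ v².
Factor = (12.0/6.5)² = 1.8462² = 3.4085.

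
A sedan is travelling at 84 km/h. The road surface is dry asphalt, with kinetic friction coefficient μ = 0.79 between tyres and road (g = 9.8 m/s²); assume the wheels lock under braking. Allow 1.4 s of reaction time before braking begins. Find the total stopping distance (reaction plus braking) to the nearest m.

84 km/h ÷ 3.6 = 23.3333 m/s.
a = μg = 0.79 × 9.8 = 7.742 m/s².
Reaction distance = v·t_r = 23.3333 × 1.4 = 32.667 m.
Braking distance = v²/(2a) = 23.3333² / (2 × 7.742) = 544.443 / 15.484 = 35.162 m.
Total = 32.667 + 35.162 = 67.829 m.

Total stopping distance ≈ 68 m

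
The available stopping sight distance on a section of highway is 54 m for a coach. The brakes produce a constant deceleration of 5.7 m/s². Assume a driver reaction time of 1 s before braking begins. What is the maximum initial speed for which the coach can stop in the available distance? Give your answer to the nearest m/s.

Maximum speed ≈ 20 m/s

Stopping distance: v·t_r + v²/(2a) = 54 with t_r = 1 s and a = 5.700 m/s².
So v² + 11.400 v − 615.60 = 0.
Positive root: v = −a·t_r + √((a·t_r)² + 2a·d) = −5.700 + √(32.490 + 615.60) = 19.7576 m/s.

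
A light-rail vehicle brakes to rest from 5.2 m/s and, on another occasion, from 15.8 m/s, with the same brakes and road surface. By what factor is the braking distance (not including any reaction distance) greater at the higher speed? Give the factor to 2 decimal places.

Factor ≈ 9.23

Braking distance d = v²/(2a), so with a fixed, d ∝ v².
Factor = (15.8/5.2)² = 3.0385² = 9.2325.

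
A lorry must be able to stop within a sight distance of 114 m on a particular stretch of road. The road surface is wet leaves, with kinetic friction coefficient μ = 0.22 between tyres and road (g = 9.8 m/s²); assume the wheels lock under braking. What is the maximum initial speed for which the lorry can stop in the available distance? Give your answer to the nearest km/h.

Maximum speed ≈ 80 km/h

a = μg = 0.22 × 9.8 = 2.156 m/s².
v²/(2a) = d ⇒ v = √(2 × 2.156 × 114) = √491.57 = 22.1714 m/s.
22.1714 m/s × 3.6 = 79.817 km/h.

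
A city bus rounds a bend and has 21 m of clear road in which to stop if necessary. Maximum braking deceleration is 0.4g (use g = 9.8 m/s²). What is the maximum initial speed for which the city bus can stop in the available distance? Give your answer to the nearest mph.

Maximum speed ≈ 29 mph

a = 0.4 × 9.8 = 3.920 m/s².
v²/(2a) = d ⇒ v = √(2 × 3.920 × 21) = √164.64 = 12.8312 m/s.
12.8312 m/s ÷ 0.44704 = 28.703 mph.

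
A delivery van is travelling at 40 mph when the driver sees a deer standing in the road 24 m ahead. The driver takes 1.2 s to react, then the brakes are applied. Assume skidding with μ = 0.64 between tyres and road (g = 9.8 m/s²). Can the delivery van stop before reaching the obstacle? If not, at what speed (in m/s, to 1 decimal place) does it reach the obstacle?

40 mph × 0.44704 = 17.8816 m/s.
a = μg = 0.64 × 9.8 = 6.272 m/s².
Reaction distance = 17.8816 × 1.2 = 21.458 m.
Braking distance needed to stop: v²/(2a) = 319.752 / 12.544 = 25.490 m, so total needed = 21.458 + 25.490 = 46.948 m > 24 m — it cannot stop.
Distance remaining when braking begins: 24 − 21.458 = 2.542 m.
v² = v₀² − 2a·d = 319.752 − 2 × 6.272 × 2.542 = 287.865 m²/s².
v = √287.865 = 16.967 m/s.

No — it strikes the obstacle at 17.0 m/s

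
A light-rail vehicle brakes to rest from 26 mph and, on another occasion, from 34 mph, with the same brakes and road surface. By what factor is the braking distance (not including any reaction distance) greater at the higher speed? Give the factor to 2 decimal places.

Braking distance d = v²/(2a), so with a fixed, d ∝ v².
Factor = (34/26)² = 1.3077² = 1.7101.

Factor ≈ 1.71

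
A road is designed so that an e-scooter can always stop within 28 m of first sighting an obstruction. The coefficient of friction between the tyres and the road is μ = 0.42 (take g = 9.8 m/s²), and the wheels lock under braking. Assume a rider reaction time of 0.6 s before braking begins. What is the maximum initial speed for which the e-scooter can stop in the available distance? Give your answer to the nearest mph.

a = μg = 0.42 × 9.8 = 4.116 m/s².
Stopping distance: v·t_r + v²/(2a) = 28 with t_r = 0.6 s and a = 4.116 m/s².
So v² + 4.939 v − 230.50 = 0.
Positive root: v = −a·t_r + √((a·t_r)² + 2a·d) = −2.470 + √(6.101 + 230.50) = 12.9118 m/s.
12.9118 m/s ÷ 0.44704 = 28.883 mph.

Maximum speed ≈ 29 mph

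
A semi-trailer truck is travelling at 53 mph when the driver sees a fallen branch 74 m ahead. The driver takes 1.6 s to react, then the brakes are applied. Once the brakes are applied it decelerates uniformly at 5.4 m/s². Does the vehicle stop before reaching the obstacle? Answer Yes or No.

No

53 mph × 0.44704 = 23.6931 m/s.
Reaction distance = 23.6931 × 1.6 = 37.909 m.
Braking distance = v²/(2a) = 561.363 / 10.800 = 51.978 m.
Total stopping distance = 37.909 + 51.978 = 89.887 m, vs 74 m available — it cannot stop in time and overshoots by 89.887 − 74 = 15.887 m.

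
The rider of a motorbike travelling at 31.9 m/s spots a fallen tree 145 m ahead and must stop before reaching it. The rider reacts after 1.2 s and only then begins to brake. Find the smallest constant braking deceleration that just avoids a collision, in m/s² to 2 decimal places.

Distance covered during reaction = 31.9000 × 1.2 = 38.280 m.
Distance available for braking: 145 − 38.280 = 106.720 m.
v² = 2a·d ⇒ a = v²/(2d) = 31.9000² / (2 × 106.720) = 1017.610 / 213.440 = 4.7677 m/s².

Required deceleration ≈ 4.77 m/s²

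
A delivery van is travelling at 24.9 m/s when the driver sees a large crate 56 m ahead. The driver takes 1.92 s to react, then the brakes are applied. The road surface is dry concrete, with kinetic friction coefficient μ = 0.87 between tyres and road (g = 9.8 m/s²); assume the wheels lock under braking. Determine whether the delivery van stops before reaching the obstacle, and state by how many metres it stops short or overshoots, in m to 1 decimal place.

a = μg = 0.87 × 9.8 = 8.526 m/s².
Reaction distance = 24.9000 × 1.92 = 47.808 m.
Braking distance = v²/(2a) = 620.010 / 17.052 = 36.360 m.
Total stopping distance = 47.808 + 36.360 = 84.168 m, vs 56 m available — it cannot stop in time and overshoots by 84.168 − 56 = 28.168 m.

No — it overshoots by 28.2 m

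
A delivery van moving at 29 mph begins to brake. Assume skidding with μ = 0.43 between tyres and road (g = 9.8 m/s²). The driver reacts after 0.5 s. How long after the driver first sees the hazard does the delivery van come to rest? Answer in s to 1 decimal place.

29 mph × 0.44704 = 12.9642 m/s.
a = μg = 0.43 × 9.8 = 4.214 m/s².
Braking time = v/a = 12.9642 / 4.214 = 3.076 s.
Total = 0.5 + 3.076 = 3.576 s.

Total time ≈ 3.6 s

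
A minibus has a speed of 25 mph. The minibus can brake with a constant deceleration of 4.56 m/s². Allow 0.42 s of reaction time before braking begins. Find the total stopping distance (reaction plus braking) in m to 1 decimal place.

25 mph × 0.44704 = 11.1760 m/s.
Reaction distance = v·t_r = 11.1760 × 0.42 = 4.694 m.
Braking distance = v²/(2a) = 11.1760² / (2 × 4.560) = 124.903 / 9.120 = 13.696 m.
Total = 4.694 + 13.696 = 18.390 m.

Total stopping distance ≈ 18.4 m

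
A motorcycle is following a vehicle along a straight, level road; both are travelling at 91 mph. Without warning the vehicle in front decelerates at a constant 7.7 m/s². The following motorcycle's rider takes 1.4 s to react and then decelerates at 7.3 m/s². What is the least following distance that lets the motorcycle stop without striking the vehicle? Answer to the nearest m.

Minimum gap ≈ 63 m

91 mph × 0.44704 = 40.6806 m/s.
Leader travels v²/(2a_L) = 1654.911 / 15.400 = 107.462 m before stopping.
Follower covers v·t_r = 40.6806 × 1.4 = 56.953 m while reacting, then v²/(2a_F) = 1654.911 / 14.600 = 113.350 m while braking, for a total of 56.953 + 113.350 = 170.303 m.
Since a_F ≤ a_L and the follower starts braking later, the follower is never slower than the leader, so the closest approach is when both have stopped.
Minimum gap = 170.303 − 107.462 = 62.841 m.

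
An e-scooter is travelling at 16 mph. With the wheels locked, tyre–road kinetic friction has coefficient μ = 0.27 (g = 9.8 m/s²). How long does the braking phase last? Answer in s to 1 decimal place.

Braking time ≈ 2.7 s

16 mph × 0.44704 = 7.1526 m/s.
a = μg = 0.27 × 9.8 = 2.646 m/s².
Braking time = v/a = 7.1526 / 2.646 = 2.703 s.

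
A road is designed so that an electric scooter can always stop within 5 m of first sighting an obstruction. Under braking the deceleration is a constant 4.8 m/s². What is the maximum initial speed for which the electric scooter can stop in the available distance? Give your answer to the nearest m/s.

v²/(2a) = d ⇒ v = √(2 × 4.800 × 5) = √48.00 = 6.9282 m/s.

Maximum speed ≈ 7 m/s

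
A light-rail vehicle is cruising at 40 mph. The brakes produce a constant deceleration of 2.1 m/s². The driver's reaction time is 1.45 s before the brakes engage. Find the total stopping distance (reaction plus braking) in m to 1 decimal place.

Total stopping distance ≈ 102.1 m

40 mph × 0.44704 = 17.8816 m/s.
Reaction distance = v·t_r = 17.8816 × 1.45 = 25.928 m.
Braking distance = v²/(2a) = 17.8816² / (2 × 2.100) = 319.752 / 4.200 = 76.131 m.
Total = 25.928 + 76.131 = 102.059 m.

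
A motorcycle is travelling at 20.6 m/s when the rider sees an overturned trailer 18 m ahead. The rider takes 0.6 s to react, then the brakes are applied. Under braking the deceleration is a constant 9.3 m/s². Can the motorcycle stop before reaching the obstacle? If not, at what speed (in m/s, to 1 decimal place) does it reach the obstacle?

No — it strikes the obstacle at 17.9 m/s

Reaction distance = 20.6000 × 0.6 = 12.360 m.
Braking distance needed to stop: v²/(2a) = 424.360 / 18.600 = 22.815 m, so total needed = 12.360 + 22.815 = 35.175 m > 18 m — it cannot stop.
Distance remaining when braking begins: 18 − 12.360 = 5.640 m.
v² = v₀² − 2a·d = 424.360 − 2 × 9.300 × 5.640 = 319.456 m²/s².
v = √319.456 = 17.873 m/s.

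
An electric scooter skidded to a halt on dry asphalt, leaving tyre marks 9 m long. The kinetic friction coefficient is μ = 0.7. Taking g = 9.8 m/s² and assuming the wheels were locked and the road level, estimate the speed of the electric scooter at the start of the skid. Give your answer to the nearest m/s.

Deceleration a = μg = 0.7 × 9.8 = 6.860 m/s².
v = √(2a·d) = √(2 × 6.860 × 9) = √123.480 = 11.1122 m/s.

Initial speed ≈ 11 m/s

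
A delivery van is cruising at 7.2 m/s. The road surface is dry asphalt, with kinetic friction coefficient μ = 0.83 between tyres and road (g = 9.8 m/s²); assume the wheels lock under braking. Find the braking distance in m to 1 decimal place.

Braking distance ≈ 3.2 m

a = μg = 0.83 × 9.8 = 8.134 m/s².
Braking distance = v²/(2a) = 7.2000² / (2 × 8.134) = 51.840 / 16.268 = 3.187 m.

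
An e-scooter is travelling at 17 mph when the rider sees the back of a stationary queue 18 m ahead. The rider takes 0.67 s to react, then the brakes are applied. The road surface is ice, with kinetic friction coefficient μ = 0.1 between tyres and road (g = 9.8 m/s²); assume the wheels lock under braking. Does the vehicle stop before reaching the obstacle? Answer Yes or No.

17 mph × 0.44704 = 7.5997 m/s.
a = μg = 0.1 × 9.8 = 0.980 m/s².
Reaction distance = 7.5997 × 0.67 = 5.092 m.
Braking distance = v²/(2a) = 57.755 / 1.960 = 29.467 m.
Total stopping distance = 5.092 + 29.467 = 34.559 m, vs 18 m available — it cannot stop in time and overshoots by 34.559 − 18 = 16.559 m.

No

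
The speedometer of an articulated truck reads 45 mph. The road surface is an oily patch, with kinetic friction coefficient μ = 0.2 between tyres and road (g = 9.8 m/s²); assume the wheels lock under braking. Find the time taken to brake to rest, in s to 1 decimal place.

Braking time ≈ 10.3 s

45 mph × 0.44704 = 20.1168 m/s.
a = μg = 0.2 × 9.8 = 1.960 m/s².
Braking time = v/a = 20.1168 / 1.960 = 10.264 s.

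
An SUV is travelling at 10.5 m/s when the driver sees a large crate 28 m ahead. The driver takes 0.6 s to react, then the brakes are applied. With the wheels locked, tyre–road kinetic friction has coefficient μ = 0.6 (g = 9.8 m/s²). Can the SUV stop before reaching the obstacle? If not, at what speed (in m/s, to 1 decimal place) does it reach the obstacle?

Yes — it stops about 12.3 m short of the obstacle, so it never reaches it

a = μg = 0.6 × 9.8 = 5.880 m/s².
Reaction distance = 10.5000 × 0.6 = 6.300 m.
Braking distance = v²/(2a) = 110.250 / 11.760 = 9.375 m.
Total stopping distance = 6.300 + 9.375 = 15.675 m, vs 28 m available — it stops with 28 − 15.675 = 12.325 m to spare.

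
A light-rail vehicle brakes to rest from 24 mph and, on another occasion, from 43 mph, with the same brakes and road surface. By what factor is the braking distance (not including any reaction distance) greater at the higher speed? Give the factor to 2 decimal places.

Braking distance d = v²/(2a), so with a fixed, d ∝ v².
Factor = (43/24)² = 1.7917² = 3.2102.

Factor ≈ 3.21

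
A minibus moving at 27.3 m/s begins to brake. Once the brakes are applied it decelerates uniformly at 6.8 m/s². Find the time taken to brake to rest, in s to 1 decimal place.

Braking time = v/a = 27.3000 / 6.800 = 4.015 s.

Braking time ≈ 4.0 s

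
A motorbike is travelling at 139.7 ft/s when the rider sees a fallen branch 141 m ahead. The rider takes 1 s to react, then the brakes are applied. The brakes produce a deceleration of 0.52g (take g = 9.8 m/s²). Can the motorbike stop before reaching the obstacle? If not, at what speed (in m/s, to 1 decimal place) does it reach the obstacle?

No — it strikes the obstacle at 28.5 m/s

139.7 ft/s × 0.3048 = 42.5806 m/s.
a = 0.52 × 9.8 = 5.096 m/s².
Reaction distance = 42.5806 × 1 = 42.581 m.
Braking distance needed to stop: v²/(2a) = 1813.107 / 10.192 = 177.895 m, so total needed = 42.581 + 177.895 = 220.476 m > 141 m — it cannot stop.
Distance remaining when braking begins: 141 − 42.581 = 98.419 m.
v² = v₀² − 2a·d = 1813.107 − 2 × 5.096 × 98.419 = 810.021 m²/s².
v = √810.021 = 28.461 m/s.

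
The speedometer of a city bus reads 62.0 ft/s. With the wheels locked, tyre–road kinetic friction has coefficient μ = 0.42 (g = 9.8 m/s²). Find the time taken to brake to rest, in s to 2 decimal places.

Braking time ≈ 4.59 s

62 ft/s × 0.3048 = 18.8976 m/s.
a = μg = 0.42 × 9.8 = 4.116 m/s².
Braking time = v/a = 18.8976 / 4.116 = 4.591 s.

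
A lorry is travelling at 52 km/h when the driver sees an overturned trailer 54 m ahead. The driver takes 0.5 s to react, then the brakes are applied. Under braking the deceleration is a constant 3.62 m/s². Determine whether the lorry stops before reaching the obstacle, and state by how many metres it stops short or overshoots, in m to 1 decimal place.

Yes — it stops 18.0 m short of the obstacle

52 km/h ÷ 3.6 = 14.4444 m/s.
Reaction distance = 14.4444 × 0.5 = 7.222 m.
Braking distance = v²/(2a) = 208.641 / 7.240 = 28.818 m.
Total stopping distance = 7.222 + 28.818 = 36.040 m, vs 54 m available — it stops with 54 − 36.040 = 17.960 m to spare.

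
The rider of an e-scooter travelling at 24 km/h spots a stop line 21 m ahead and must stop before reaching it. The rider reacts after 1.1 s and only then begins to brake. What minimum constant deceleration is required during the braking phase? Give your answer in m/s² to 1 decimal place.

Required deceleration ≈ 1.6 m/s²

24 km/h ÷ 3.6 = 6.6667 m/s.
Distance covered during reaction = 6.6667 × 1.1 = 7.333 m.
Distance available for braking: 21 − 7.333 = 13.667 m.
v² = 2a·d ⇒ a = v²/(2d) = 6.6667² / (2 × 13.667) = 44.445 / 27.334 = 1.6260 m/s².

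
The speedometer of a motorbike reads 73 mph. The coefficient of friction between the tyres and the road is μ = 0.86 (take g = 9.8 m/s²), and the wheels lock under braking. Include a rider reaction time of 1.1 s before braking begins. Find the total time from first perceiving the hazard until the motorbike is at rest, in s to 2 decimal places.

Total time ≈ 4.97 s

73 mph × 0.44704 = 32.6339 m/s.
a = μg = 0.86 × 9.8 = 8.428 m/s².
Braking time = v/a = 32.6339 / 8.428 = 3.872 s.
Total = 1.1 + 3.872 = 4.972 s.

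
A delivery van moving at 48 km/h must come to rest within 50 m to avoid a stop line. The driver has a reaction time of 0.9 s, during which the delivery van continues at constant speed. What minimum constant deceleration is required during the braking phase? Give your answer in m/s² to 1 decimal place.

48 km/h ÷ 3.6 = 13.3333 m/s.
Distance covered during reaction = 13.3333 × 0.9 = 12.000 m.
Distance available for braking: 50 − 12.000 = 38.000 m.
v² = 2a·d ⇒ a = v²/(2d) = 13.3333² / (2 × 38.000) = 177.777 / 76.000 = 2.3392 m/s².

Required deceleration ≈ 2.3 m/s²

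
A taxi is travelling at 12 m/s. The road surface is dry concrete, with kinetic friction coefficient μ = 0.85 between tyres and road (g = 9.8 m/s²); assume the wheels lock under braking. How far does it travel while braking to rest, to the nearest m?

Braking distance ≈ 9 m

a = μg = 0.85 × 9.8 = 8.330 m/s².
Braking distance = v²/(2a) = 12.0000² / (2 × 8.330) = 144.000 / 16.660 = 8.643 m.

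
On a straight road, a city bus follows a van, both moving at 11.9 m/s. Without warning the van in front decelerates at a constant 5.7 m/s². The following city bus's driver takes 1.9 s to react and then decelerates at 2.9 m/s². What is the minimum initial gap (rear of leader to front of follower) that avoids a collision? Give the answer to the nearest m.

Leader travels v²/(2a_L) = 141.610 / 11.400 = 12.422 m before stopping.
Follower covers v·t_r = 11.9000 × 1.9 = 22.610 m while reacting, then v²/(2a_F) = 141.610 / 5.800 = 24.416 m while braking, for a total of 22.610 + 24.416 = 47.026 m.
Since a_F ≤ a_L and the follower starts braking later, the follower is never slower than the leader, so the closest approach is when both have stopped.
Minimum gap = 47.026 − 12.422 = 34.604 m.

Minimum gap ≈ 35 m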